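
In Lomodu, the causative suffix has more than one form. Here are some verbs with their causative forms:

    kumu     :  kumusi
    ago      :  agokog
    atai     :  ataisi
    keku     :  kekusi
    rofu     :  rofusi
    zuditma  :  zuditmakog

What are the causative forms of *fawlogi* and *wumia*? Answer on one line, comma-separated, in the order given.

fawlogisi, wumiakog

Looking at the last vowel of each stem: -si when the last vowel of the stem is a high vowel (*kumu*, *atai*, *keku*, *rofu*); -kog when the last vowel of the stem is a non-high vowel (*ago*, *zuditma*).
*fawlogi*: last vowel = /i/, a high vowel → -si → *fawlogisi*.
The last vowel of *wumia* is /a/, which is a non-high vowel, so the suffix is -kog, giving *wumiakog*.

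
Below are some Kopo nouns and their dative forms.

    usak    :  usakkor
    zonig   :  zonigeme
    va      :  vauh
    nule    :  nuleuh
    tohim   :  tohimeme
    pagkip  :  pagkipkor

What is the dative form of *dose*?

doseuh

Looking at the final sound of each stem: -kor when the stem ends in a voiceless consonant (*usak*, *pagkip*); -eme when the stem ends in a voiced consonant (*zonig*, *tohim*); -uh when the stem ends in a vowel (*va*, *nule*).
Since the final sound of *dose* is /e/ (a vowel), it takes -uh, giving *doseuh*.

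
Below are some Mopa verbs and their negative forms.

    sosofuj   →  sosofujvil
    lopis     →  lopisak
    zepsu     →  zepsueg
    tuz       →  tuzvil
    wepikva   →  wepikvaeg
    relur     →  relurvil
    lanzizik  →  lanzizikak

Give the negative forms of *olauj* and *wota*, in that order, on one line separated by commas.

olaujvil, wotaeg

The suffix is conditioned by the final sound: -ak when the stem ends in a voiceless consonant (*lopis*, *lanzizik*); -vil when the stem ends in a voiced consonant (*sosofuj*, *tuz*, *relur*); -eg when the stem ends in a vowel (*zepsu*, *wepikva*).
*olauj*: final sound = /j/, a voiced consonant → -vil → *olaujvil*.
*wota* — final sound /a/ (a vowel) → -eg → *wotaeg*.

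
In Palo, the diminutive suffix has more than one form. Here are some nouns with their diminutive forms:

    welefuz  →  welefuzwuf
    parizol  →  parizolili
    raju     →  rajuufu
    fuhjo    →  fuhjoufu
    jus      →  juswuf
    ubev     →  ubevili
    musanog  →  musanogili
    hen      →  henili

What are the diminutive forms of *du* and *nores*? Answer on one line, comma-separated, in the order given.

The pattern is sibilance of the final sound: -wuf when the stem ends in a sibilant (*welefuz*, *jus*); -ili when the stem ends in a non-sibilant consonant (*parizol*, *ubev*, *musanog*, *hen*); -ufu when the stem ends in a vowel (*raju*, *fuhjo*).
*du* — final sound /u/ (a vowel) → -ufu → *duufu*.
Since the final sound of *nores* is /s/ (a sibilant), it takes -wuf, giving *noreswuf*.

duufu, noreswuf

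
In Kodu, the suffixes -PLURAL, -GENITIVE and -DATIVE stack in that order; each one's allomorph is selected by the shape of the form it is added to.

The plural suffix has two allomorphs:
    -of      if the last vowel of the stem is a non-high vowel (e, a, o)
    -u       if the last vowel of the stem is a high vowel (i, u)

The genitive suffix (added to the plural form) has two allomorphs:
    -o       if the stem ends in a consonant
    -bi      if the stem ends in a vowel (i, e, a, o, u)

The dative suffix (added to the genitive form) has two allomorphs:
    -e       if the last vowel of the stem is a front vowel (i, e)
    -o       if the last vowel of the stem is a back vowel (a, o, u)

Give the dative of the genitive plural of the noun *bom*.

bomofoo

Since the last vowel of *bom* is /o/ (a non-high vowel), it takes -of, giving *bomof*.
Since the final sound of the plural form *bomof* is /f/ (a consonant), it takes -o, giving *bomofo*.
The genitive form *bomofo*: last vowel = /o/, a back vowel → -o → *bomofoo*.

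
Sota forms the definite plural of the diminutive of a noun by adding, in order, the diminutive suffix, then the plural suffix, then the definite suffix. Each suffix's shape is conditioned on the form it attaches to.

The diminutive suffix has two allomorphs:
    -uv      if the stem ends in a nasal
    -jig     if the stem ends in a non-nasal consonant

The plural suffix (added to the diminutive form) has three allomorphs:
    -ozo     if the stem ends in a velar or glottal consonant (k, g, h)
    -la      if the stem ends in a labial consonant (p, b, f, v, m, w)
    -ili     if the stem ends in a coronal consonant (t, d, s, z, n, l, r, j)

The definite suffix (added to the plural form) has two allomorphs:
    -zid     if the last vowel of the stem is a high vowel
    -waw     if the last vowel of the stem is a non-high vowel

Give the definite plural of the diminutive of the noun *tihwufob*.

*tihwufob* — final consonant /b/ (non-nasal) → -jig → *tihwufobjig*.
Since the final consonant of the diminutive form *tihwufobjig* is /g/ (velar/glottal), it takes -ozo, giving *tihwufobjigozo*.
Since the last vowel of the plural form *tihwufobjigozo* is /o/ (a non-high vowel), it takes -waw, giving *tihwufobjigozowaw*.

tihwufobjigozowaw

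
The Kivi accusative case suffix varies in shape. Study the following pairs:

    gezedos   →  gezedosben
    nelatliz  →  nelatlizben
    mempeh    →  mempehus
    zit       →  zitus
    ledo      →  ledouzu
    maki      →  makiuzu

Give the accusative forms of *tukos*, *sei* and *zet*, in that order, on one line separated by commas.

tukosben, seiuzu, zetus

The alternation tracks the final sound of the stem — -ben when the stem ends in a sibilant (*gezedos*, *nelatliz*); -us when the stem ends in a non-sibilant consonant (*mempeh*, *zit*); -uzu when the stem ends in a vowel (*ledo*, *maki*).
The final sound of *tukos* is /s/, which is a sibilant, so the suffix is -ben, giving *tukosben*.
*sei* — final sound /i/ (a vowel) → -uzu → *seiuzu*.
*zet* — final sound /t/ (a non-sibilant consonant) → -us → *zetus*.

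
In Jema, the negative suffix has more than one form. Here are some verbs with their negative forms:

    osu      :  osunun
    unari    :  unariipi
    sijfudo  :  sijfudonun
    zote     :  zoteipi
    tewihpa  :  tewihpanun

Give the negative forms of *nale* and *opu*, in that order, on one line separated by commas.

naleipi, opunun

The pattern is front/back vowel harmony: -ipi when the last vowel of the stem is a front vowel (*unari*, *zote*); -nun when the last vowel of the stem is a back vowel (*osu*, *sijfudo*, *tewihpa*).
Since the last vowel of *nale* is /e/ (a front vowel), it takes -ipi, giving *naleipi*.
*opu*: last vowel = /u/, a back vowel → -nun → *opunun*.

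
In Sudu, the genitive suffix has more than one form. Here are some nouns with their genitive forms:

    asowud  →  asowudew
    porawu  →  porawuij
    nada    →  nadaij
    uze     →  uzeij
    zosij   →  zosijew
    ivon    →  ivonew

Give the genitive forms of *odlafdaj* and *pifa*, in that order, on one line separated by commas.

The alternation tracks the final sound of the stem — -ew when the stem ends in a consonant (*asowud*, *zosij*, *ivon*); -ij when the stem ends in a vowel (*porawu*, *nada*, *uze*).
Since the final sound of *odlafdaj* is /j/ (a consonant), it takes -ew, giving *odlafdajew*.
*pifa* — final sound /a/ (a vowel) → -ij → *pifaij*.

odlafdajew, pifaij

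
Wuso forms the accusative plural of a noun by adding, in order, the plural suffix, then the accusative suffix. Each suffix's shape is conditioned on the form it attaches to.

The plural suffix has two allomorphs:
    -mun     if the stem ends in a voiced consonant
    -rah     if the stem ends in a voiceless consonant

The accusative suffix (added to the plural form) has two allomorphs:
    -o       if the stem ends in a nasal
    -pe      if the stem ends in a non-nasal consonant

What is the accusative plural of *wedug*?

wedugmuno

The final consonant of *wedug* is /g/, which is voiced, so the plural suffix is -mun, giving *wedugmun*.
The plural form *wedugmun* — final consonant /n/ (a nasal) → -o → *wedugmuno*.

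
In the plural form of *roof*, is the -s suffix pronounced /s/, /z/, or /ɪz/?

The stem *roof* ends in a voiceless non-sibilant consonant.
The plural suffix surfaces as /ɪz/ after sibilants, /s/ after other voiceless consonants, and /z/ after other voiced sounds.
So the plural -s on *roof* is pronounced /s/.

/s/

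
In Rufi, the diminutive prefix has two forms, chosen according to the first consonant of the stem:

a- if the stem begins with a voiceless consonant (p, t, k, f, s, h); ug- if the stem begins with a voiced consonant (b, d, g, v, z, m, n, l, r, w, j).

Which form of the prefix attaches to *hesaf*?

*hesaf*: first consonant = /h/, voiceless → a-.

a-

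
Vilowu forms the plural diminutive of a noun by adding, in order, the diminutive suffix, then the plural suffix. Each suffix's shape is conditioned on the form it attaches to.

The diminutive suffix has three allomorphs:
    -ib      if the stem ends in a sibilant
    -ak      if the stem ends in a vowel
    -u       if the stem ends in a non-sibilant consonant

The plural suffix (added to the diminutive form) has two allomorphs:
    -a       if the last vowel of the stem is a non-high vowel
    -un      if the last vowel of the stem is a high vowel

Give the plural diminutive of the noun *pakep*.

pakepuun

*pakep* — final sound /p/ (a non-sibilant consonant) → -u → *pakepu*.
The diminutive form *pakepu*: last vowel = /u/, a high vowel → -un → *pakepuun*.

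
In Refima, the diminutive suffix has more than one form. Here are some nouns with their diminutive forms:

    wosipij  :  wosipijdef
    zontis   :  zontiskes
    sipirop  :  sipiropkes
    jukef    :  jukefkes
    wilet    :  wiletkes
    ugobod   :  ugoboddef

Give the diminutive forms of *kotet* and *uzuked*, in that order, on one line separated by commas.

kotetkes, uzukeddef

Looking at the final consonant of each stem: -kes when the stem ends in a voiceless consonant (*zontis*, *sipirop*, *jukef*, *wilet*); -def when the stem ends in a voiced consonant (*wosipij*, *ugobod*).
*kotet* — final consonant /t/ (voiceless) → -kes → *kotetkes*.
Since the final consonant of *uzuked* is /d/ (voiced), it takes -def, giving *uzukeddef*.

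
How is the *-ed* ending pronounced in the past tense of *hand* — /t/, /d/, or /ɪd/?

The stem *hand* ends in /t/ or /d/.
The -ed suffix is realized as /ɪd/ after /t, d/; as /t/ after other voiceless consonants; and as /d/ after other voiced sounds.
So -ed on *hand* is pronounced /ɪd/.

/ɪd/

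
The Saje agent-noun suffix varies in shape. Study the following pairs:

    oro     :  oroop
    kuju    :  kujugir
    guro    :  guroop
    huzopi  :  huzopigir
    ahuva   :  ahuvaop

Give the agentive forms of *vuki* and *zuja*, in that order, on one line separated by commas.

vukigir, zujaop

Looking at the last vowel of each stem: -gir when the last vowel of the stem is a high vowel (*kuju*, *huzopi*); -op when the last vowel of the stem is a non-high vowel (*oro*, *guro*, *ahuva*).
The last vowel of *vuki* is /i/, which is a high vowel, so the suffix is -gir, giving *vukigir*.
Since the last vowel of *zuja* is /a/ (a non-high vowel), it takes -op, giving *zujaop*.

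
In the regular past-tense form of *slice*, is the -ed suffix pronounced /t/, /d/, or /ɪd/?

The stem *slice* ends in a voiceless consonant other than /t/.
The -ed suffix is realized as /ɪd/ after /t, d/; as /t/ after other voiceless consonants; and as /d/ after other voiced sounds.
So -ed on *slice* is pronounced /t/.

/t/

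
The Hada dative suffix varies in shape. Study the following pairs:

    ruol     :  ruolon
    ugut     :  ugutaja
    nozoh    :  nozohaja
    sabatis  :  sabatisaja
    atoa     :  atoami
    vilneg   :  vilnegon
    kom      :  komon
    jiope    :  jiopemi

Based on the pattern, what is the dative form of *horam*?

The alternation tracks the final sound of the stem — -aja when the stem ends in a voiceless consonant (*ugut*, *nozoh*, *sabatis*); -on when the stem ends in a voiced consonant (*ruol*, *vilneg*, *kom*); -mi when the stem ends in a vowel (*atoa*, *jiope*).
Since the final sound of *horam* is /m/ (a voiced consonant), it takes -on, giving *horamon*.

horamon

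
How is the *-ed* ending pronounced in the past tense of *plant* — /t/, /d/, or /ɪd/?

/ɪd/

The stem *plant* ends in /t/ or /d/.
The -ed suffix is realized as /ɪd/ after /t, d/; as /t/ after other voiceless consonants; and as /d/ after other voiced sounds.
So -ed on *plant* is pronounced /ɪd/.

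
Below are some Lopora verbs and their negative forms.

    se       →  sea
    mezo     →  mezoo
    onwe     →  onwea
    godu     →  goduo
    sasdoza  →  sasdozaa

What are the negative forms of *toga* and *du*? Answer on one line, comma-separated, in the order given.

The pattern is rounding harmony: -o when the last vowel of the stem is a rounded vowel (*mezo*, *godu*); -a when the last vowel of the stem is an unrounded vowel (*se*, *onwe*, *sasdoza*).
Since the last vowel of *toga* is /a/ (an unrounded vowel), it takes -a, giving *togaa*.
Since the last vowel of *du* is /u/ (a rounded vowel), it takes -o, giving *duo*.

togaa, duo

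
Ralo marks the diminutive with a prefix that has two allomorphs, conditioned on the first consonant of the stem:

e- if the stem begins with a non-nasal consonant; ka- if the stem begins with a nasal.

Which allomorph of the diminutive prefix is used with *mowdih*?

The first consonant of *mowdih* is /m/, which is a nasal, so the prefix is ka-.

ka-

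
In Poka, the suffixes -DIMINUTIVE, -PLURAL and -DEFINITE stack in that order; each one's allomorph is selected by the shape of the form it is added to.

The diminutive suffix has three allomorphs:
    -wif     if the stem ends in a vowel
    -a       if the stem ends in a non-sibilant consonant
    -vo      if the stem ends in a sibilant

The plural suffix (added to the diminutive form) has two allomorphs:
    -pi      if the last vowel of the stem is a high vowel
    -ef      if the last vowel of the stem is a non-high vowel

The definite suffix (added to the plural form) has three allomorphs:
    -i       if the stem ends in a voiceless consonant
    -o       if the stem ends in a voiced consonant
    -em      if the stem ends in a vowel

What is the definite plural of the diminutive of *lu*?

luwifpiem

*lu*: final sound = /u/, a vowel → -wif → *luwif*.
The last vowel of the diminutive form *luwif* is /i/, which is a high vowel, so the plural suffix is -pi, giving *luwifpi*.
The plural form *luwifpi* — final sound /i/ (a vowel) → -em → *luwifpiem*.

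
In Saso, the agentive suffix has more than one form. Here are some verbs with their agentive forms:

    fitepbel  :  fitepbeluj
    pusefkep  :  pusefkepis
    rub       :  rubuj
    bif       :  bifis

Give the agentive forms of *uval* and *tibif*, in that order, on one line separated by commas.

The pattern is voicing of the final consonant: -is when the stem ends in a voiceless consonant (*pusefkep*, *bif*); -uj when the stem ends in a voiced consonant (*fitepbel*, *rub*).
The final consonant of *uval* is /l/, which is voiced, so the suffix is -uj, giving *uvaluj*.
The final consonant of *tibif* is /f/, which is voiceless, so the suffix is -is, giving *tibifis*.

uvaluj, tibifis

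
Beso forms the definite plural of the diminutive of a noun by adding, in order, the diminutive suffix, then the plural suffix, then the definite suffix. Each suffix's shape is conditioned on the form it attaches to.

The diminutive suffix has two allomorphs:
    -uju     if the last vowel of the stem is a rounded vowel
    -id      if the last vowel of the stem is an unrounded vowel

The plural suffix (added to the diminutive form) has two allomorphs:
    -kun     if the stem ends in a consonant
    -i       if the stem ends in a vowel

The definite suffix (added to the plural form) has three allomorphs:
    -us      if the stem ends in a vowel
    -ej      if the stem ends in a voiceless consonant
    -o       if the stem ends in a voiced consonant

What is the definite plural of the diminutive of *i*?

Since the last vowel of *i* is /i/ (an unrounded vowel), it takes -id, giving *iid*.
The diminutive form *iid*: final sound = /d/, a consonant → -kun → *iidkun*.
Since the final sound of the plural form *iidkun* is /n/ (a voiced consonant), it takes -o, giving *iidkuno*.

iidkuno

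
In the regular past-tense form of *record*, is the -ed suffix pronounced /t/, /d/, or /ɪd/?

The stem *record* ends in /t/ or /d/.
The -ed suffix is realized as /ɪd/ after /t, d/; as /t/ after other voiceless consonants; and as /d/ after other voiced sounds.
So -ed on *record* is pronounced /ɪd/.

/ɪd/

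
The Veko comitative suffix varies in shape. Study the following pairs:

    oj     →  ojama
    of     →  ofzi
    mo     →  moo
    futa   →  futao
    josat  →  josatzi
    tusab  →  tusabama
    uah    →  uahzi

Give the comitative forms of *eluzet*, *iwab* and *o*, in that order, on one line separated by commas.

The alternation tracks the final sound of the stem — -zi when the stem ends in a voiceless consonant (*of*, *josat*, *uah*); -ama when the stem ends in a voiced consonant (*oj*, *tusab*); -o when the stem ends in a vowel (*mo*, *futa*).
Since the final sound of *eluzet* is /t/ (a voiceless consonant), it takes -zi, giving *eluzetzi*.
*iwab*: final sound = /b/, a voiced consonant → -ama → *iwabama*.
*o*: final sound = /o/, a vowel → -o → *oo*.

eluzetzi, iwabama, oo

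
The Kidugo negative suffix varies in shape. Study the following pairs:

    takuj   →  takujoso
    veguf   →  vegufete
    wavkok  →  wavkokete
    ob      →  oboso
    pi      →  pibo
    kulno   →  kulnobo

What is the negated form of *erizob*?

The alternation tracks the final sound of the stem — -ete when the stem ends in a voiceless consonant (*veguf*, *wavkok*); -oso when the stem ends in a voiced consonant (*takuj*, *ob*); -bo when the stem ends in a vowel (*pi*, *kulno*).
*erizob* — final sound /b/ (a voiced consonant) → -oso → *erizoboso*.

erizoboso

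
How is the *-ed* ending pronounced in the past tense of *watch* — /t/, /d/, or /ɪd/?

The stem *watch* ends in a voiceless consonant other than /t/.
The -ed suffix is realized as /ɪd/ after /t, d/; as /t/ after other voiceless consonants; and as /d/ after other voiced sounds.
So -ed on *watch* is pronounced /t/.

/t/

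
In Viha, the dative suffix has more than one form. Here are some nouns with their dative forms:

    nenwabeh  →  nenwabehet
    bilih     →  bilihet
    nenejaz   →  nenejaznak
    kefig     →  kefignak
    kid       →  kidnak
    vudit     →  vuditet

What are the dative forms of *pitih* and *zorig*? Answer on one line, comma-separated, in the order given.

pitihet, zorignak

The pattern is voicing of the final consonant: -et when the stem ends in a voiceless consonant (*nenwabeh*, *bilih*, *vudit*); -nak when the stem ends in a voiced consonant (*nenejaz*, *kefig*, *kid*).
The final consonant of *pitih* is /h/, which is voiceless, so the suffix is -et, giving *pitihet*.
*zorig*: final consonant = /g/, voiced → -nak → *zorignak*.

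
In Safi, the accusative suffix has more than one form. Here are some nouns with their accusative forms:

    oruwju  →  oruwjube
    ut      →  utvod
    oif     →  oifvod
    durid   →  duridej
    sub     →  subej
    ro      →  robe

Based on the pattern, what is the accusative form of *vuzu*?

Looking at the final sound of each stem: -vod when the stem ends in a voiceless consonant (*ut*, *oif*); -ej when the stem ends in a voiced consonant (*durid*, *sub*); -be when the stem ends in a vowel (*oruwju*, *ro*).
*vuzu*: final sound = /u/, a vowel → -be → *vuzube*.

vuzube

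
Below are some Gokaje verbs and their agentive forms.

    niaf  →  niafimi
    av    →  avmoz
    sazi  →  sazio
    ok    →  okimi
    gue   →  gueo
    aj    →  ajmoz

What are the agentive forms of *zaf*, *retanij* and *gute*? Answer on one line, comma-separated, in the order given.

Looking at the final sound of each stem: -imi when the stem ends in a voiceless consonant (*niaf*, *ok*); -moz when the stem ends in a voiced consonant (*av*, *aj*); -o when the stem ends in a vowel (*sazi*, *gue*).
The final sound of *zaf* is /f/, which is a voiceless consonant, so the suffix is -imi, giving *zafimi*.
*retanij*: final sound = /j/, a voiced consonant → -moz → *retanijmoz*.
*gute* — final sound /e/ (a vowel) → -o → *guteo*.

zafimi, retanijmoz, guteo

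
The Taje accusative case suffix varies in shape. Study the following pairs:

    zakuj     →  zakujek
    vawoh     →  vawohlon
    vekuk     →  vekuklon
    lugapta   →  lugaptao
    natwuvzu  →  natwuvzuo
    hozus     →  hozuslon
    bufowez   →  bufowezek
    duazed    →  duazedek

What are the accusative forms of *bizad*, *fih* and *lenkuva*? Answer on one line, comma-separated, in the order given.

bizadek, fihlon, lenkuvao

The alternation tracks the final sound of the stem — -lon when the stem ends in a voiceless consonant (*vawoh*, *vekuk*, *hozus*); -ek when the stem ends in a voiced consonant (*zakuj*, *bufowez*, *duazed*); -o when the stem ends in a vowel (*lugapta*, *natwuvzu*).
*bizad* — final sound /d/ (a voiced consonant) → -ek → *bizadek*.
*fih*: final sound = /h/, a voiceless consonant → -lon → *fihlon*.
*lenkuva* — final sound /a/ (a vowel) → -o → *lenkuvao*.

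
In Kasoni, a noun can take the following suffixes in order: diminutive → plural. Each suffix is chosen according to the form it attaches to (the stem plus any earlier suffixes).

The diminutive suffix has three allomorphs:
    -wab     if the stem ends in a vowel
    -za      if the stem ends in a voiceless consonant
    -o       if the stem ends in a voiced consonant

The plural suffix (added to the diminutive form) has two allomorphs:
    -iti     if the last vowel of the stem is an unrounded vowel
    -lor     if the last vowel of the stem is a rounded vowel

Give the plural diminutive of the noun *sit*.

sitzaiti

*sit* — final sound /t/ (a voiceless consonant) → -za → *sitza*.
Since the last vowel of the diminutive form *sitza* is /a/ (an unrounded vowel), it takes -iti, giving *sitzaiti*.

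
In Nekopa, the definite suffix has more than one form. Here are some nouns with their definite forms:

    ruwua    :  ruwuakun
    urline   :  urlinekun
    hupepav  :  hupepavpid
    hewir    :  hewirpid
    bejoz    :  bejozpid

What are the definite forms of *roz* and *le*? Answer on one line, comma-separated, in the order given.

rozpid, lekun

The suffix is conditioned by the final sound: -pid when the stem ends in a consonant (*hupepav*, *hewir*, *bejoz*); -kun when the stem ends in a vowel (*ruwua*, *urline*).
Since the final sound of *roz* is /z/ (a consonant), it takes -pid, giving *rozpid*.
*le* — final sound /e/ (a vowel) → -kun → *lekun*.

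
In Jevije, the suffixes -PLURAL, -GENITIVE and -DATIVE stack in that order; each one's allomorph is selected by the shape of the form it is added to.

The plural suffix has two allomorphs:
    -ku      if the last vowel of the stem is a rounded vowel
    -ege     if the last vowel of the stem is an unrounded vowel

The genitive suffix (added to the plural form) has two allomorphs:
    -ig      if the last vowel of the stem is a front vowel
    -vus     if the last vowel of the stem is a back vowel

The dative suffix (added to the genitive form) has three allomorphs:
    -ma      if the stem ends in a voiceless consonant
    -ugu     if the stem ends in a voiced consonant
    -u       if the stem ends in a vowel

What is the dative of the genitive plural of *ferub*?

The last vowel of *ferub* is /u/, which is a rounded vowel, so the plural suffix is -ku, giving *ferubku*.
The plural form *ferubku*: last vowel = /u/, a back vowel → -vus → *ferubkuvus*.
The genitive form *ferubkuvus*: final sound = /s/, a voiceless consonant → -ma → *ferubkuvusma*.

ferubkuvusma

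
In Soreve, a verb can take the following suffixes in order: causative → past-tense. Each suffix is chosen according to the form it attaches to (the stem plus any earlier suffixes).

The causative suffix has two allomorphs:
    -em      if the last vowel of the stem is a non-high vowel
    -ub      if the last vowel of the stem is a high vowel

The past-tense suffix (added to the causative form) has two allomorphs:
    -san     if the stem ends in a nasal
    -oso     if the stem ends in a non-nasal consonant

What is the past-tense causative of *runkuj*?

*runkuj* — last vowel /u/ (a high vowel) → -ub → *runkujub*.
The final consonant of the causative form *runkujub* is /b/, which is non-nasal, so the past-tense suffix is -oso, giving *runkujuboso*.

runkujuboso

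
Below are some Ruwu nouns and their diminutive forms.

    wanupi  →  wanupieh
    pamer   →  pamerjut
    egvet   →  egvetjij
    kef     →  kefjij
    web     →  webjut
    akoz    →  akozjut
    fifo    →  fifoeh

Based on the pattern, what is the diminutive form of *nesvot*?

nesvotjij

The pattern is voicing of the final sound: -jij when the stem ends in a voiceless consonant (*egvet*, *kef*); -jut when the stem ends in a voiced consonant (*pamer*, *web*, *akoz*); -eh when the stem ends in a vowel (*wanupi*, *fifo*).
*nesvot* — final sound /t/ (a voiceless consonant) → -jij → *nesvotjij*.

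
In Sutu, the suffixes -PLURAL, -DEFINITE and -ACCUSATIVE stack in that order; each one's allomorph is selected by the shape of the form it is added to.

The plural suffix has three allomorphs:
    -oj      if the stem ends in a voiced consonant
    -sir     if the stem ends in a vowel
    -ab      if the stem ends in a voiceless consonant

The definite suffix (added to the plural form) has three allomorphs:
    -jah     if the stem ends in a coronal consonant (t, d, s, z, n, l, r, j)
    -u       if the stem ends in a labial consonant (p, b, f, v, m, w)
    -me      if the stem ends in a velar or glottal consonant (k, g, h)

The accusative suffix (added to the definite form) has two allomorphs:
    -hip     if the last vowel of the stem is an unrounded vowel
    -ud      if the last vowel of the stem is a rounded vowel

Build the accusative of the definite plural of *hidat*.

hidatabuud

*hidat* — final sound /t/ (a voiceless consonant) → -ab → *hidatab*.
The plural form *hidatab*: final consonant = /b/, labial → -u → *hidatabu*.
The definite form *hidatabu*: last vowel = /u/, a rounded vowel → -ud → *hidatabuud*.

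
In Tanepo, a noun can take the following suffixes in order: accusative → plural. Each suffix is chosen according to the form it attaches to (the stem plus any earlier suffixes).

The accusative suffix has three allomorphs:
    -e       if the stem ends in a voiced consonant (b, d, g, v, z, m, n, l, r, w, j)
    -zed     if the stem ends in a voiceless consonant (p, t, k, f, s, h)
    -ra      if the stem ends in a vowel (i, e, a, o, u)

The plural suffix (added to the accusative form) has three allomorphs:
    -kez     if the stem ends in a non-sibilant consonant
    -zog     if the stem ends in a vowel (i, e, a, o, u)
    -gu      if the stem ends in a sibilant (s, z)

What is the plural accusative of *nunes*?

nuneszedkez

*nunes*: final sound = /s/, a voiceless consonant → -zed → *nuneszed*.
Since the final sound of the accusative form *nuneszed* is /d/ (a non-sibilant consonant), it takes -kez, giving *nuneszedkez*.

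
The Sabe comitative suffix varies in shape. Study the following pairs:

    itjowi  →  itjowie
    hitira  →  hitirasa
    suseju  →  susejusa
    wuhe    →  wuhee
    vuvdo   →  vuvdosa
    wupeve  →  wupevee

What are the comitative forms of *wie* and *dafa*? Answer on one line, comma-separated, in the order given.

The pattern is front/back vowel harmony: -e when the last vowel of the stem is a front vowel (*itjowi*, *wuhe*, *wupeve*); -sa when the last vowel of the stem is a back vowel (*hitira*, *suseju*, *vuvdo*).
Since the last vowel of *wie* is /e/ (a front vowel), it takes -e, giving *wiee*.
The last vowel of *dafa* is /a/, which is a back vowel, so the suffix is -sa, giving *dafasa*.

wiee, dafasa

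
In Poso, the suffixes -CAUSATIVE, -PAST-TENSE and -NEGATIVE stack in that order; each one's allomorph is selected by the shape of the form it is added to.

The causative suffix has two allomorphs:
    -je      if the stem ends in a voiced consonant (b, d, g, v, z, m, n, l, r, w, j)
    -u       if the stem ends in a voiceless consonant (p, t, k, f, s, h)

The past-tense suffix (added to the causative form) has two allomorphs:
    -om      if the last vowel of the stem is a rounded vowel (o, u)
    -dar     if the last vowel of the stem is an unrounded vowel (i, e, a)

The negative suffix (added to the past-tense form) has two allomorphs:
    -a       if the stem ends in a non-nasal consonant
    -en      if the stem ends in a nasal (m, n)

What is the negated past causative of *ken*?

kenjedara

*ken*: final consonant = /n/, voiced → -je → *kenje*.
The last vowel of the causative form *kenje* is /e/, which is an unrounded vowel, so the past-tense suffix is -dar, giving *kenjedar*.
The past-tense form *kenjedar*: final consonant = /r/, non-nasal → -a → *kenjedara*.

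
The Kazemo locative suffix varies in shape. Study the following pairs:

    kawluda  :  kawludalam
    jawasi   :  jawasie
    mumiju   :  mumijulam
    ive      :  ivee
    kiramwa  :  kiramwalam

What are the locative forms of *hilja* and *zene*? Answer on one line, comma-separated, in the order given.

hiljalam, zenee

The pattern is front/back vowel harmony: -e when the last vowel of the stem is a front vowel (*jawasi*, *ive*); -lam when the last vowel of the stem is a back vowel (*kawluda*, *mumiju*, *kiramwa*).
The last vowel of *hilja* is /a/, which is a back vowel, so the suffix is -lam, giving *hiljalam*.
Since the last vowel of *zene* is /e/ (a front vowel), it takes -e, giving *zenee*.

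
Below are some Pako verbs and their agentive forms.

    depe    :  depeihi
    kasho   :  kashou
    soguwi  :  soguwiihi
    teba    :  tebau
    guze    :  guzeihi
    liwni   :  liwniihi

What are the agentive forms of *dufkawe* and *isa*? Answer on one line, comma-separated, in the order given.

Looking at the last vowel of each stem: -ihi when the last vowel of the stem is a front vowel (*depe*, *soguwi*, *guze*, *liwni*); -u when the last vowel of the stem is a back vowel (*kasho*, *teba*).
The last vowel of *dufkawe* is /e/, which is a front vowel, so the suffix is -ihi, giving *dufkaweihi*.
The last vowel of *isa* is /a/, which is a back vowel, so the suffix is -u, giving *isau*.

dufkaweihi, isau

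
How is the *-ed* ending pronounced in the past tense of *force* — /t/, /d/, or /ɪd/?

/t/

The stem *force* ends in a voiceless consonant other than /t/.
The -ed suffix is realized as /ɪd/ after /t, d/; as /t/ after other voiceless consonants; and as /d/ after other voiced sounds.
So -ed on *force* is pronounced /t/.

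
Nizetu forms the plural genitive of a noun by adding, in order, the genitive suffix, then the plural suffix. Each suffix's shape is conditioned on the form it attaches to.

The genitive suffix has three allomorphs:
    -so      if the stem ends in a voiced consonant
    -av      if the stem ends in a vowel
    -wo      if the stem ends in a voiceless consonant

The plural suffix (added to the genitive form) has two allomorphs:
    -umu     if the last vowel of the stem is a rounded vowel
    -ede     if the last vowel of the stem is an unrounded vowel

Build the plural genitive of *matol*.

Since the final sound of *matol* is /l/ (a voiced consonant), it takes -so, giving *matolso*.
The genitive form *matolso*: last vowel = /o/, a rounded vowel → -umu → *matolsoumu*.

matolsoumu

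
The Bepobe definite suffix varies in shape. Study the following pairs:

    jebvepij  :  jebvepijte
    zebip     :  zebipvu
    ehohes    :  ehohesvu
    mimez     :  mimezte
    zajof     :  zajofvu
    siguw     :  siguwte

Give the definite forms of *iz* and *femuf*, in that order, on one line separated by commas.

The pattern is voicing of the final consonant: -vu when the stem ends in a voiceless consonant (*zebip*, *ehohes*, *zajof*); -te when the stem ends in a voiced consonant (*jebvepij*, *mimez*, *siguw*).
Since the final consonant of *iz* is /z/ (voiced), it takes -te, giving *izte*.
Since the final consonant of *femuf* is /f/ (voiceless), it takes -vu, giving *femufvu*.

izte, femufvu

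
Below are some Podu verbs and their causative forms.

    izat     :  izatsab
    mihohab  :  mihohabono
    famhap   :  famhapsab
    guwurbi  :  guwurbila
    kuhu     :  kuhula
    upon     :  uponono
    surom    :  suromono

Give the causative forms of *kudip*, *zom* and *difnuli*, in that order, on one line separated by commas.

kudipsab, zomono, difnulila

The alternation tracks the final sound of the stem — -sab when the stem ends in a voiceless consonant (*izat*, *famhap*); -ono when the stem ends in a voiced consonant (*mihohab*, *upon*, *surom*); -la when the stem ends in a vowel (*guwurbi*, *kuhu*).
*kudip*: final sound = /p/, a voiceless consonant → -sab → *kudipsab*.
*zom* — final sound /m/ (a voiced consonant) → -ono → *zomono*.
The final sound of *difnuli* is /i/, which is a vowel, so the suffix is -la, giving *difnulila*.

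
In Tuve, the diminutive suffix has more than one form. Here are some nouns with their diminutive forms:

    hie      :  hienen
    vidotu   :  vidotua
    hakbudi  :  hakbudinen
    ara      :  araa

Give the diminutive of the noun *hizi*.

hizinen

The suffix is conditioned by the last vowel: -nen when the last vowel of the stem is a front vowel (*hie*, *hakbudi*); -a when the last vowel of the stem is a back vowel (*vidotu*, *ara*).
*hizi* — last vowel /i/ (a front vowel) → -nen → *hizinen*.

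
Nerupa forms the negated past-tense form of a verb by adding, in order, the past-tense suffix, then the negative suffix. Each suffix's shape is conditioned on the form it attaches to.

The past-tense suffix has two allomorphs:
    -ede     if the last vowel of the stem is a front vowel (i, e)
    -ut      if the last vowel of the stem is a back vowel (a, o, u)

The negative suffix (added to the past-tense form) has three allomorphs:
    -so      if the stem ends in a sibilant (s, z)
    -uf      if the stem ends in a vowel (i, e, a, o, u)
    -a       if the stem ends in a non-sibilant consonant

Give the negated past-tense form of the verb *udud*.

*udud* — last vowel /u/ (a back vowel) → -ut → *ududut*.
Since the final sound of the past-tense form *ududut* is /t/ (a non-sibilant consonant), it takes -a, giving *ududuta*.

ududuta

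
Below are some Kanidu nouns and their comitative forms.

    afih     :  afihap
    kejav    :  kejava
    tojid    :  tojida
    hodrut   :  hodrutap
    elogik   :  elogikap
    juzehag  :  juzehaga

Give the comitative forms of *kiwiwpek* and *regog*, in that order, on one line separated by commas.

kiwiwpekap, regoga

Looking at the final consonant of each stem: -ap when the stem ends in a voiceless consonant (*afih*, *hodrut*, *elogik*); -a when the stem ends in a voiced consonant (*kejav*, *tojid*, *juzehag*).
The final consonant of *kiwiwpek* is /k/, which is voiceless, so the suffix is -ap, giving *kiwiwpekap*.
The final consonant of *regog* is /g/, which is voiced, so the suffix is -a, giving *regoga*.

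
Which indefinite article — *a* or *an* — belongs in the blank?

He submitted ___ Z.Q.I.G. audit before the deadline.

The indefinite article is chosen by the initial *sound* of the following word, not its spelling.
The initialism *Z.Q.I.G.* is read letter by letter; the first letter, Z, is pronounced /ziː/, which begins with a consonant sound.
So the article is *a*: He submitted a Z.Q.I.G. audit before the deadline.

a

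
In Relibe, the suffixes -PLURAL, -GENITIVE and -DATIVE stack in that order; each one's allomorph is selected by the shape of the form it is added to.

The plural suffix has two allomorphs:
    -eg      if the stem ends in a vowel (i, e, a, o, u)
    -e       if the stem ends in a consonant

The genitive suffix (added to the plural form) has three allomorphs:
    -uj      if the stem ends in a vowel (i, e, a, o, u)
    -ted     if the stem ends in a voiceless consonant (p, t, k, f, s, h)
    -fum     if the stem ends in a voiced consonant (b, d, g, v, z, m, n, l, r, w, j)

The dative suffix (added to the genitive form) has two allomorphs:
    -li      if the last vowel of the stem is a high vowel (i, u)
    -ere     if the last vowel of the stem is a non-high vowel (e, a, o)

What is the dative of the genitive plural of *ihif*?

ihifeujli

The final sound of *ihif* is /f/, which is a consonant, so the plural suffix is -e, giving *ihife*.
Since the final sound of the plural form *ihife* is /e/ (a vowel), it takes -uj, giving *ihifeuj*.
The genitive form *ihifeuj*: last vowel = /u/, a high vowel → -li → *ihifeujli*.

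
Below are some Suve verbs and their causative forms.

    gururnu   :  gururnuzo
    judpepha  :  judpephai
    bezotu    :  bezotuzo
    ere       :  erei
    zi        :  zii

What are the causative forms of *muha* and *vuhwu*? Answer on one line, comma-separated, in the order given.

The alternation tracks the last vowel of the stem — -zo when the last vowel of the stem is a rounded vowel (*gururnu*, *bezotu*); -i when the last vowel of the stem is an unrounded vowel (*judpepha*, *ere*, *zi*).
The last vowel of *muha* is /a/, which is an unrounded vowel, so the suffix is -i, giving *muhai*.
*vuhwu*: last vowel = /u/, a rounded vowel → -zo → *vuhwuzo*.

muhai, vuhwuzo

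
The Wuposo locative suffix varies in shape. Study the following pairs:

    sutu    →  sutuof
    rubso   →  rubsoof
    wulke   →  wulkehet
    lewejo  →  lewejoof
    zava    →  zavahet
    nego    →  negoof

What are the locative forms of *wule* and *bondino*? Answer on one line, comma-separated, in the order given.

The suffix is conditioned by the last vowel: -of when the last vowel of the stem is a rounded vowel (*sutu*, *rubso*, *lewejo*, *nego*); -het when the last vowel of the stem is an unrounded vowel (*wulke*, *zava*).
*wule* — last vowel /e/ (an unrounded vowel) → -het → *wulehet*.
*bondino*: last vowel = /o/, a rounded vowel → -of → *bondinoof*.

wulehet, bondinoof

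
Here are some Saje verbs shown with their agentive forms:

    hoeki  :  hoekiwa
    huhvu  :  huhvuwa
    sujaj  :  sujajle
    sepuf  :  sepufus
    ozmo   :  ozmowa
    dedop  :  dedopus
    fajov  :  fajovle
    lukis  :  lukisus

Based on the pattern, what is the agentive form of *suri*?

suriwa

Looking at the final sound of each stem: -us when the stem ends in a voiceless consonant (*sepuf*, *dedop*, *lukis*); -le when the stem ends in a voiced consonant (*sujaj*, *fajov*); -wa when the stem ends in a vowel (*hoeki*, *huhvu*, *ozmo*).
*suri*: final sound = /i/, a vowel → -wa → *suriwa*.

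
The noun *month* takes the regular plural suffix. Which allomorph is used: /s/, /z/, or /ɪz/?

The stem *month* ends in a voiceless non-sibilant consonant.
The plural suffix surfaces as /ɪz/ after sibilants, /s/ after other voiceless consonants, and /z/ after other voiced sounds.
So the plural -s on *month* is pronounced /s/.

/s/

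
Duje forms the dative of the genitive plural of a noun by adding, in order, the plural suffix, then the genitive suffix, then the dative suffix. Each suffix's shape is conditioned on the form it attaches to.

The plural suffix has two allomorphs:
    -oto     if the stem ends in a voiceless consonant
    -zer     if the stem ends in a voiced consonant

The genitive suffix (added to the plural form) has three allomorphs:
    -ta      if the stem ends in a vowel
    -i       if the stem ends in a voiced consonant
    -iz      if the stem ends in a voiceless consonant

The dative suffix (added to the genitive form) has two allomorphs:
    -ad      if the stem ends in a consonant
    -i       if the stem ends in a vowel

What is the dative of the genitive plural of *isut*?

The final consonant of *isut* is /t/, which is voiceless, so the plural suffix is -oto, giving *isutoto*.
The plural form *isutoto* — final sound /o/ (a vowel) → -ta → *isutotota*.
Since the final sound of the genitive form *isutotota* is /a/ (a vowel), it takes -i, giving *isutototai*.

isutototai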